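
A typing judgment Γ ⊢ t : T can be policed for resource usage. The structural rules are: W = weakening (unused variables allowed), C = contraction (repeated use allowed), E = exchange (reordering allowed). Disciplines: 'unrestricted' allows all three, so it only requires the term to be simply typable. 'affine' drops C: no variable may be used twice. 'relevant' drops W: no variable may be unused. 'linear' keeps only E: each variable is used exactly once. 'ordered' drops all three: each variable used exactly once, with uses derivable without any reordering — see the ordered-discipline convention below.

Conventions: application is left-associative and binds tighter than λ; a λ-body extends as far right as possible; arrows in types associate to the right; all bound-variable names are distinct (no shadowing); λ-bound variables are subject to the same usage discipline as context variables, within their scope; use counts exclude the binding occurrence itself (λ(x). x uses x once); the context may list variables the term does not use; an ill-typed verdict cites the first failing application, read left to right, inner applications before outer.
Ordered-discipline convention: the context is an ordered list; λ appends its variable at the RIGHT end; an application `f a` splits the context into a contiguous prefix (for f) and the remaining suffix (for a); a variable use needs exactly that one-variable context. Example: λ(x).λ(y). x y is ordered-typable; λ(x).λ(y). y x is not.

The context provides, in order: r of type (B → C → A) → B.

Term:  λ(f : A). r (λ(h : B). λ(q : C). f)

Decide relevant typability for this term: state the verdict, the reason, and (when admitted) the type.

no — h, q never used (weakening)
usage: r ×1; f (bound) ×1; h (bound) ×0; q (bound) ×0
uses in reading order: r, f
typing: the term checks, with type A → B
per-discipline verdicts: ordered ✗; linear ✗; affine ✓; relevant ✗; unrestricted ✓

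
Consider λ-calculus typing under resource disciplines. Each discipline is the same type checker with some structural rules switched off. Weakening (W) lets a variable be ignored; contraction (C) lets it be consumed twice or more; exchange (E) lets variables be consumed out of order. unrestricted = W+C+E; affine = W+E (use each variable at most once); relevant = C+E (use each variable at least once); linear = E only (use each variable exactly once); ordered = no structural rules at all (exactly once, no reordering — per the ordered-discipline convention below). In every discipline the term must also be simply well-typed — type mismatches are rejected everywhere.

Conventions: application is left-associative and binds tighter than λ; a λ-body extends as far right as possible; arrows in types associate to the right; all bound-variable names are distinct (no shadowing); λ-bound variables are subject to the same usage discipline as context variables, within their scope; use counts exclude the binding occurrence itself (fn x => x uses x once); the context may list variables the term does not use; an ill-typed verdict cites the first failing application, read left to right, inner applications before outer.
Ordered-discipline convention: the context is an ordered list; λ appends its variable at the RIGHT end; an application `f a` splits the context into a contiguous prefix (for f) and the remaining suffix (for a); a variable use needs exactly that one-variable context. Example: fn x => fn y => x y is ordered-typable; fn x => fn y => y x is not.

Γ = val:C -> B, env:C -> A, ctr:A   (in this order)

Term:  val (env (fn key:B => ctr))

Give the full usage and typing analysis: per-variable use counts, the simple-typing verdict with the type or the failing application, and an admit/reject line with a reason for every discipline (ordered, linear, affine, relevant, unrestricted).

use counts: val: 1, env: 1, ctr: 1, key (bound): 0
uses in reading order: val, env, ctr
typing: ill-typed: an application expects C but receives B -> A
ordered ✗ (the type mismatch rejects it)
linear ✗ (not simply typable)
affine ✗ (fails simple typing)
relevant ✗ (a type mismatch blocks all five)
unrestricted ✗ (the type mismatch rejects it)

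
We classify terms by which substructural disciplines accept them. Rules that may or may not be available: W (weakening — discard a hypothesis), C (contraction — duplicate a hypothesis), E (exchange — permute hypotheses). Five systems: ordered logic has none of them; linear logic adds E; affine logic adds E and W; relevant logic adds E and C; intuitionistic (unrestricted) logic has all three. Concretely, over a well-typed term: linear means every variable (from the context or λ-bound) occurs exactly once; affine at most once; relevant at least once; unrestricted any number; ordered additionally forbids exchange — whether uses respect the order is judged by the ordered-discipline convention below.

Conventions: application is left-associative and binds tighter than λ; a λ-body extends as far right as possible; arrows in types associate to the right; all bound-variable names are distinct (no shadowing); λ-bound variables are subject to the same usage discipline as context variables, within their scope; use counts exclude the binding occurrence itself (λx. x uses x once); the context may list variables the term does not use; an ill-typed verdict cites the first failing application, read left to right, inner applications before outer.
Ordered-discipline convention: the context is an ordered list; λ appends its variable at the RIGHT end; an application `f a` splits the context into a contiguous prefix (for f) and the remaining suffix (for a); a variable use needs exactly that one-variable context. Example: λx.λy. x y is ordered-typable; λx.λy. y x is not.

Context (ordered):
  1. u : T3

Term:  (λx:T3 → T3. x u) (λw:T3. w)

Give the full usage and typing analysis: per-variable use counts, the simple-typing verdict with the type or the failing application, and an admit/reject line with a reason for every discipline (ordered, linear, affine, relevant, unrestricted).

variable uses: u ×1, x [bound] ×1, w [bound] ×1
order of uses: x, u, w
typing: well-typed at T3
ordered: ✗, no contiguous prefix/suffix split fits x, u, w
linear: ✓, single use per variable (u, x, w)
affine: ✓, no duplicate uses among u, x, w
relevant: ✓, u, x, w: all used, weakening unneeded
unrestricted: ✓, well-typed at T3; no restrictions here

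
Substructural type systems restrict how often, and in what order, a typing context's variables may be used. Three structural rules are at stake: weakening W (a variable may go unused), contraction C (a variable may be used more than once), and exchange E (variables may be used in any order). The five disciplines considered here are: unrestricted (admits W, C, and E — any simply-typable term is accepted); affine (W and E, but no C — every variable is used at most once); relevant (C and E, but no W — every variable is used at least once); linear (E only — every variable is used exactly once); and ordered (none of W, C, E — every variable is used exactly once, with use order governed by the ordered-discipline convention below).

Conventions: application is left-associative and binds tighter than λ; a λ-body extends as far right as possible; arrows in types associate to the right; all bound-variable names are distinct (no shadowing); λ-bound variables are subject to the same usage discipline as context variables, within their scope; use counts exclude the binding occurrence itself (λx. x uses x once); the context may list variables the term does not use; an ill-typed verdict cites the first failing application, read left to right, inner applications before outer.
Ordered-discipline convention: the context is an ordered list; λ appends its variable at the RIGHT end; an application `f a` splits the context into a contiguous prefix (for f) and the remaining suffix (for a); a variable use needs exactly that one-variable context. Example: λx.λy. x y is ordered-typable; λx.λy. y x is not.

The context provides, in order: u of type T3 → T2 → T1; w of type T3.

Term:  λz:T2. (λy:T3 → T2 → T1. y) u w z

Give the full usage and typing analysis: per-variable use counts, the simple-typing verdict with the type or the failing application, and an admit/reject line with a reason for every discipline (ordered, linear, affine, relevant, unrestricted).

variable uses: u=1; w=1; z (λ-bound)=1; y (λ-bound)=1
uses in reading order: y, u, w, z
typing: well-typed at T2 → T1
ordered: ✓ — u, w, z, y: once each, no exchange needed
linear: ✓ — single use per variable (u, w, z, y)
affine: ✓ — u, w, z, y: no repeats, contraction unneeded
relevant: ✓ — at least one use each (u, w, z, y)
unrestricted: ✓ — well-typed at T2 → T1; no restrictions here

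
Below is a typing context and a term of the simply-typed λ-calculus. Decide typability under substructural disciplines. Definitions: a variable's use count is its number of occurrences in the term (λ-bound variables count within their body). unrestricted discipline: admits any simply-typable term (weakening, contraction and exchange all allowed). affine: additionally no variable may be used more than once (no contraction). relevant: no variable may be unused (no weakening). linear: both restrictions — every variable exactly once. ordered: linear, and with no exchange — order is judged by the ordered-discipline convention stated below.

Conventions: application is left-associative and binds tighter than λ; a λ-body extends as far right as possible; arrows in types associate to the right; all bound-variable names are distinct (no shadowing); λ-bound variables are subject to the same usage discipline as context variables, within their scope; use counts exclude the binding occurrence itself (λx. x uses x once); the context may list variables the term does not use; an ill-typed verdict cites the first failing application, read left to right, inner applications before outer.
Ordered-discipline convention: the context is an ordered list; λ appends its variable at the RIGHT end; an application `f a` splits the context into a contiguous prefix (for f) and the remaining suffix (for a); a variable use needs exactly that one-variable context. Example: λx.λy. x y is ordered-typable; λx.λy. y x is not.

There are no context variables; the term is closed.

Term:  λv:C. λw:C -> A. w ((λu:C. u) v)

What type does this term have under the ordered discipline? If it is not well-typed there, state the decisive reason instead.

not well-typed under ordered — needs exchange: uses follow w, u, v
use counts: v (bound): 1, w (bound): 1, u (bound): 1
uses in reading order: w, u, v
typing: well-typed — term : C -> (C -> A) -> A
all disciplines: ordered ✗ · linear ✓ · affine ✓ · relevant ✓ · unrestricted ✓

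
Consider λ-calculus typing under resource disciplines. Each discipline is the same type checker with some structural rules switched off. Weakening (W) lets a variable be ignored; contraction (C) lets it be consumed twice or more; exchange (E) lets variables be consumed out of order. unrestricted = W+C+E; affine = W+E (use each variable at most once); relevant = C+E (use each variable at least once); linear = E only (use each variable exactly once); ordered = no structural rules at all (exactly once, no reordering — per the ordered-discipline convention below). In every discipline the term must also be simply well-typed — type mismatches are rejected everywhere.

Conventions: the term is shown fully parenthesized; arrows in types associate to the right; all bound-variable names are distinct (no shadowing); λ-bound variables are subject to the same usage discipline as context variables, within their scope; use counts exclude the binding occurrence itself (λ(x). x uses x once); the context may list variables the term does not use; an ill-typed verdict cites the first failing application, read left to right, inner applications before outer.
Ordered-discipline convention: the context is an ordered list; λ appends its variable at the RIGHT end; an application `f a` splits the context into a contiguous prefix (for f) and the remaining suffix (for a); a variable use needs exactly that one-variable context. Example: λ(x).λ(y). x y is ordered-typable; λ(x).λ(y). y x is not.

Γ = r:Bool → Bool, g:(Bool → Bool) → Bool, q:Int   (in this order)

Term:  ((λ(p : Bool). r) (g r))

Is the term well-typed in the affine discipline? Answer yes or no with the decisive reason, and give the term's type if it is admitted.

no — r ×2 used more than once (contraction)
usage: r=2; g=1; q=0; p (λ-bound)=0
order of uses: r, g, r
typing: well-typed — term : Bool → Bool
summary: ordered ✗; linear ✗; affine ✗; relevant ✗; unrestricted ✓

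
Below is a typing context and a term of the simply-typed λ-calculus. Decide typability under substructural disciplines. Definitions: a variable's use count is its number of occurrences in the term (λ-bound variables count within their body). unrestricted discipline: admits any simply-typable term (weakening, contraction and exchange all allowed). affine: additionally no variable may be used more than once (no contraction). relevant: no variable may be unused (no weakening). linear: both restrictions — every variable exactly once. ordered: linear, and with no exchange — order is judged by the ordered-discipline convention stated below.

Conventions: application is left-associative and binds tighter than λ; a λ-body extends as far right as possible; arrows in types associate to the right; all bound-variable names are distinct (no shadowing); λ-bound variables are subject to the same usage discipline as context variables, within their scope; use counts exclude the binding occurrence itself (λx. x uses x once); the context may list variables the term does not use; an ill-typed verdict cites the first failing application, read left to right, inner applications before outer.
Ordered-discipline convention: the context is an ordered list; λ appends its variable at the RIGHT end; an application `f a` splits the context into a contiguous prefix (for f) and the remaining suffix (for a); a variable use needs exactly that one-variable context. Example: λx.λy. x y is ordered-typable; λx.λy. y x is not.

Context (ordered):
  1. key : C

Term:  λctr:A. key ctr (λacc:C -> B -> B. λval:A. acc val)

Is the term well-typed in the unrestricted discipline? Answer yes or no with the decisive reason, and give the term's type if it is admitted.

no — not simply typable
variable uses: key ×1; ctr (bound) ×1; acc (bound) ×1; val (bound) ×1
uses in reading order: key, ctr, acc, val
typing: ill-typed: applying a non-function (C)
summary: ordered ✗ | linear ✗ | affine ✗ | relevant ✗ | unrestricted ✗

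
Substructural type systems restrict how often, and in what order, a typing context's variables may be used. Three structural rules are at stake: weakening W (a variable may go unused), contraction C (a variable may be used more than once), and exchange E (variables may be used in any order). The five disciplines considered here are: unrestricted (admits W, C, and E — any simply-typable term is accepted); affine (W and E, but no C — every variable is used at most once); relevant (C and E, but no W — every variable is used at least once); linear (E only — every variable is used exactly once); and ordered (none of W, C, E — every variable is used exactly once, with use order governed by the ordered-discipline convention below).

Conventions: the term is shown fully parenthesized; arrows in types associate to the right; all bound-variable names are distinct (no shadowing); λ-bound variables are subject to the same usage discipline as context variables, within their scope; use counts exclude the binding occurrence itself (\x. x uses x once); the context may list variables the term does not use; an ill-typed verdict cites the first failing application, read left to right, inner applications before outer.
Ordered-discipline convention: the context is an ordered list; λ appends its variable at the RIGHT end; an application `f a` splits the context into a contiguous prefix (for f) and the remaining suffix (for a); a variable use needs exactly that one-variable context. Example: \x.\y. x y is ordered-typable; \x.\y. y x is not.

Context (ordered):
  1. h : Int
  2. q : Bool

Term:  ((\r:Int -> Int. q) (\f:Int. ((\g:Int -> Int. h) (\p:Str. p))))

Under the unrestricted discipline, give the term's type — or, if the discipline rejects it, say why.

not well-typed under unrestricted — not simply typable
usage: h: 1×, q: 1×, r (λ-bound): 0×, f (λ-bound): 0×, g (λ-bound): 0×, p (λ-bound): 1×
use order (left to right): q, h, p
typing: ill-typed: an argument Str -> Str mismatches the expected Int -> Int
summary: ordered ✗ | linear ✗ | affine ✗ | relevant ✗ | unrestricted ✗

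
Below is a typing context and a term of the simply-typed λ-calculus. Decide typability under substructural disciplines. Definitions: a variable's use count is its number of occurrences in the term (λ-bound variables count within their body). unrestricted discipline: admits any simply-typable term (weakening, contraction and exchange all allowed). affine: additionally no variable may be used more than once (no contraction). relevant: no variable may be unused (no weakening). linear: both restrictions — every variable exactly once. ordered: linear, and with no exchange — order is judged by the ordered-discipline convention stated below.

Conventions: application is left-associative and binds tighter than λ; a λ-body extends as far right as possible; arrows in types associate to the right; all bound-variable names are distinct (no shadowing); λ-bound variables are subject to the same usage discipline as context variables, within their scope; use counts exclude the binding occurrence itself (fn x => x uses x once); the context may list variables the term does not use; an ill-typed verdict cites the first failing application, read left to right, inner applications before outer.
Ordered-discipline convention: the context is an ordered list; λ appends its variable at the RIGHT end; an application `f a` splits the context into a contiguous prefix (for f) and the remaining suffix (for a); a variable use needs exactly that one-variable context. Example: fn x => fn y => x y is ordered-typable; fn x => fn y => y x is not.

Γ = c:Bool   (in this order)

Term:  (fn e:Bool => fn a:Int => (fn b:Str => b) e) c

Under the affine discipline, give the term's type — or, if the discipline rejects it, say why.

not well-typed under affine — fails simple typing
variable uses: c=1; e [bound]=1; a [bound]=0; b [bound]=1
uses in reading order: b, e, c
typing: ill-typed: an application expects Str but receives Bool
across the five disciplines: ordered ✗, linear ✗, affine ✗, relevant ✗, unrestricted ✗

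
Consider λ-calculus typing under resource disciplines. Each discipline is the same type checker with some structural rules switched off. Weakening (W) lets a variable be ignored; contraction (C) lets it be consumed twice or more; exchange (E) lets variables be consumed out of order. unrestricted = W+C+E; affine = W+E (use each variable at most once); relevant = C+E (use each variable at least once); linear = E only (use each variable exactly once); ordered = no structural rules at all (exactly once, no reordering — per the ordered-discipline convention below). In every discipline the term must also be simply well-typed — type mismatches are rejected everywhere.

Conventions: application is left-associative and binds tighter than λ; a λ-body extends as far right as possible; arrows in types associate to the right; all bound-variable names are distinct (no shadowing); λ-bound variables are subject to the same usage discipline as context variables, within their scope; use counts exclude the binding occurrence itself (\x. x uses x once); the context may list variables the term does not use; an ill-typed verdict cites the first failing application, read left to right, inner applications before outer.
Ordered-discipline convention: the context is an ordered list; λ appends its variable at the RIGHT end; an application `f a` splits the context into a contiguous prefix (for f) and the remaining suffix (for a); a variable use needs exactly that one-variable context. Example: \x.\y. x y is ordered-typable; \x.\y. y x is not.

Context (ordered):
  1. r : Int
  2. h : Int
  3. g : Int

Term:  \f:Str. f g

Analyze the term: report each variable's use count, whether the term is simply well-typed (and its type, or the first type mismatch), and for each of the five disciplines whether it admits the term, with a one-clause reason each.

use counts: r=0, h=0, g=1, f (bound)=1
uses in reading order: f, g
typing: ill-typed: can't apply a value of type Str
ordered ✗ (the type mismatch rejects it)
linear ✗ (not simply typable)
affine ✗ (fails simple typing)
relevant ✗ (a type mismatch blocks all five)
unrestricted ✗ (the type mismatch rejects it)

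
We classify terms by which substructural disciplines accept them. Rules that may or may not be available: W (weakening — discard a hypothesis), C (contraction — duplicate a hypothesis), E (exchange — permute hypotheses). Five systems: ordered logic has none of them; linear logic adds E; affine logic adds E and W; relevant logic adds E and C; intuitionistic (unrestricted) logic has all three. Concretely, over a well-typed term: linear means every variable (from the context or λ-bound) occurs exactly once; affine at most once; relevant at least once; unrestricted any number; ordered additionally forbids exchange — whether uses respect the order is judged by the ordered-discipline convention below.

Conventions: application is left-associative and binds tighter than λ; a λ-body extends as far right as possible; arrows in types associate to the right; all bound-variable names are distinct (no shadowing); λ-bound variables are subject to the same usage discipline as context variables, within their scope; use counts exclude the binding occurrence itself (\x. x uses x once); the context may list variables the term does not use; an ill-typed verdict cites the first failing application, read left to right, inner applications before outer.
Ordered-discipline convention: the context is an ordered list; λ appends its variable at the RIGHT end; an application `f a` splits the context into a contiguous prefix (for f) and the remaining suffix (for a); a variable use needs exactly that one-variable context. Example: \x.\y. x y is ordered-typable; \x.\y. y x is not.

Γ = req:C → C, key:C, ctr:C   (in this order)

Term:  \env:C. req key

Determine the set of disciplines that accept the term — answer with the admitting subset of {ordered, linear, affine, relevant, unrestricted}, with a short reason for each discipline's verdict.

accepted by: affine, unrestricted
counts: req=1; key=1; ctr=0; env [bound]=0
order of uses: req, key
typing: well-typed at C → C
ordered: ✗, needs weakening: ctr, env unused
linear: ✗, needs weakening: ctr, env unused
affine: ✓, req, key, ctr, env: no repeats, contraction unneeded
relevant: ✗, needs weakening: ctr, env unused
unrestricted: ✓, well-typed at C → C; no restrictions here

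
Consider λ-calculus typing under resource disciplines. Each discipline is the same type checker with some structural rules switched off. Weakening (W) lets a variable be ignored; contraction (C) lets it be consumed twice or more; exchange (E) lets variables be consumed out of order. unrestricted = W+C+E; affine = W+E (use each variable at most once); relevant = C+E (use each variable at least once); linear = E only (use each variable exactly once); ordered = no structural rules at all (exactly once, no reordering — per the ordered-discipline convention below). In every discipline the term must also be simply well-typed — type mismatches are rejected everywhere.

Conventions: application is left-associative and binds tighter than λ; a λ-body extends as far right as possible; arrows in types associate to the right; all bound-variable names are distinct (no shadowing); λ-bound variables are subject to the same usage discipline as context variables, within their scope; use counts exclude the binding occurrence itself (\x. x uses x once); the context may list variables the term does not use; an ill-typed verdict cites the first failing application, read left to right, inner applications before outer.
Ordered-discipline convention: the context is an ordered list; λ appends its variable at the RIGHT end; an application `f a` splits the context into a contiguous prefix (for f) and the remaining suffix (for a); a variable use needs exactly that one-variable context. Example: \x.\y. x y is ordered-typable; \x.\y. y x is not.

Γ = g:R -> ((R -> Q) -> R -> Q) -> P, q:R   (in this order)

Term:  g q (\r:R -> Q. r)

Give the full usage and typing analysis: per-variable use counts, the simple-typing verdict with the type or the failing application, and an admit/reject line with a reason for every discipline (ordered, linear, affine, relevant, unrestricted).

usage: g=1; q=1; r [bound]=1
order of uses: g, q, r
typing: ✓ — P
ordered: ✓, one use each (g, q, r); ordered split holds
linear: ✓, each of g, q, r used exactly once
affine: ✓, g, q, r: no repeats, contraction unneeded
relevant: ✓, at least one use each (g, q, r)
unrestricted: ✓, simply typable at P; W, C, E all held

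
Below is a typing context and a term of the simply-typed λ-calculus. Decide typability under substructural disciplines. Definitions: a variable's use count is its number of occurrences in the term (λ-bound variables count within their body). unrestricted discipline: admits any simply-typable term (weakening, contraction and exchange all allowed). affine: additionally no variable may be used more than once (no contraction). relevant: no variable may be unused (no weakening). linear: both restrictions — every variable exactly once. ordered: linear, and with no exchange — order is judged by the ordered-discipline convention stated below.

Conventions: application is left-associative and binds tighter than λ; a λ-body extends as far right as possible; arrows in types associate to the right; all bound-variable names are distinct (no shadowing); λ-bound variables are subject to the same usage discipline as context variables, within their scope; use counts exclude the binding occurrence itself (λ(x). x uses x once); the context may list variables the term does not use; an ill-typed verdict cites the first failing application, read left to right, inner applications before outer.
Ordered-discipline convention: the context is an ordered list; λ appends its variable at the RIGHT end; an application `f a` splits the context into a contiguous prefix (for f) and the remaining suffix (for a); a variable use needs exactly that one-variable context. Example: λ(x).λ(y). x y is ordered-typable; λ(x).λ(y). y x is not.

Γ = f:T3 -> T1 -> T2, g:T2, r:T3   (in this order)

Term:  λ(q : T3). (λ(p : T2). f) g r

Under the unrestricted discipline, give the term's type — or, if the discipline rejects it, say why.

term : T3 -> T1 -> T2
use counts: f: 1; g: 1; r: 1; q (bound): 0; p (bound): 0
order of uses: f, g, r
typing: the term checks, with type T3 -> T1 -> T2
across the five disciplines: ordered ✗; linear ✗; affine ✓; relevant ✗; unrestricted ✓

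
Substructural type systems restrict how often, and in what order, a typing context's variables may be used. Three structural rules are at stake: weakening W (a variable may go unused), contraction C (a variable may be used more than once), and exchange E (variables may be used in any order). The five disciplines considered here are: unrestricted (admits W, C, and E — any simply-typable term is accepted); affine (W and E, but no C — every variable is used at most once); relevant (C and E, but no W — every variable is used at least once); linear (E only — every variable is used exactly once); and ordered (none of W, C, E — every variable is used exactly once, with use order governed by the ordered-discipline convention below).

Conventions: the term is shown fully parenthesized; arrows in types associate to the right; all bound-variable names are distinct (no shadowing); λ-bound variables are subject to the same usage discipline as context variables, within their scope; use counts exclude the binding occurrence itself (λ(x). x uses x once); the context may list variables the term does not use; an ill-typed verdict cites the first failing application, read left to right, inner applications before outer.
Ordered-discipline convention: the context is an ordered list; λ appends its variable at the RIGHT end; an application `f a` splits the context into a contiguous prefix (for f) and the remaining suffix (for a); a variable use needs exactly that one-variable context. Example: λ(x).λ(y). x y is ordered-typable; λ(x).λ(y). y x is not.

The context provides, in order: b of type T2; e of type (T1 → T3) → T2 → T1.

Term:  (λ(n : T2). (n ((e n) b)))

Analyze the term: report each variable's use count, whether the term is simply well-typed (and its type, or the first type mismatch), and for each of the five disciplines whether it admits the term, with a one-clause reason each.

variable uses: b: 1; e: 1; n (bound): 2
order of uses: n, e, n, b
typing: ill-typed: an argument T2 mismatches the expected T1 → T3
ordered ✗ (not simply typable)
linear ✗ (fails simple typing)
affine ✗ (a type mismatch blocks all five)
relevant ✗ (the type mismatch rejects it)
unrestricted ✗ (not simply typable)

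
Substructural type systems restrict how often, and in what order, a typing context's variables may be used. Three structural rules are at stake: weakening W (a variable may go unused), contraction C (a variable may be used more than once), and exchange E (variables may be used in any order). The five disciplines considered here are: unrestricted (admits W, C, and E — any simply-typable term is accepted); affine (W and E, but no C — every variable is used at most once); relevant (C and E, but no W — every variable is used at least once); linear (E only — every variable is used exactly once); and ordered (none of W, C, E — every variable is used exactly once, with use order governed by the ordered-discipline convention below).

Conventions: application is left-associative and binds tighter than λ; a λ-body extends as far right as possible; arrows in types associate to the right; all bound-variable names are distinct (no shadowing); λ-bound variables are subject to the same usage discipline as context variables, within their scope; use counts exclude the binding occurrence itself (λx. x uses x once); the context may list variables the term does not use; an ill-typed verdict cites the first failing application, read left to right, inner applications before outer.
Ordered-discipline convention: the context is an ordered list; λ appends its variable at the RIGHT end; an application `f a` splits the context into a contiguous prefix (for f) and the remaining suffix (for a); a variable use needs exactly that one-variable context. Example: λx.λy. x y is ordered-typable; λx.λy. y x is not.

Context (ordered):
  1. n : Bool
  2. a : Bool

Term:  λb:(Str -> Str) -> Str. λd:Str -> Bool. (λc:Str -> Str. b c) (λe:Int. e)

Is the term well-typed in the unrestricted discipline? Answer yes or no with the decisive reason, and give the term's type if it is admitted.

no — fails simple typing
usage: n ×0, a ×0, b (bound) ×1, d (bound) ×0, c (bound) ×1, e (bound) ×1
uses in reading order: b, c, e
typing: ill-typed: a function awaiting Str -> Str gets Int -> Int
all disciplines: ordered ✗, linear ✗, affine ✗, relevant ✗, unrestricted ✗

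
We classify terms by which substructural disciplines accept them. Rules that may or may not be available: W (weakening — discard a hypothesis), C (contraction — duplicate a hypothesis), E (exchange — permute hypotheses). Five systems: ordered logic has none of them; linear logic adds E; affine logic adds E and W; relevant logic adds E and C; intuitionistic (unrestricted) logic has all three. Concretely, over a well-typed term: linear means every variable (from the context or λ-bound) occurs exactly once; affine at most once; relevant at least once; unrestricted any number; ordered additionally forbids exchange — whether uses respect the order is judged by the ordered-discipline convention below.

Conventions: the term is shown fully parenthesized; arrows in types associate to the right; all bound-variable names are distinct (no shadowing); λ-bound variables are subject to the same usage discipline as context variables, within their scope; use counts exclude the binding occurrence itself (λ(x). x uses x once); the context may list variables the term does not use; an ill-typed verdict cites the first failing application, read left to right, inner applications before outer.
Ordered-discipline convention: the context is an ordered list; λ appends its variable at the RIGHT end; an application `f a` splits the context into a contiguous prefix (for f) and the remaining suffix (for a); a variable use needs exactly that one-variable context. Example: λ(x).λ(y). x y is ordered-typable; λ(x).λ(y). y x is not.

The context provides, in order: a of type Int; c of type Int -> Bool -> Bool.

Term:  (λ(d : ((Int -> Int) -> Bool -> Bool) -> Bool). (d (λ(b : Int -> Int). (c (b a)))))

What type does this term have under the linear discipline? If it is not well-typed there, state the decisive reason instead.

term : (((Int -> Int) -> Bool -> Bool) -> Bool) -> Bool
counts: a: 1×; c: 1×; d (λ-bound): 1×; b (λ-bound): 1×
use order (left to right): d, c, b, a
typing: ✓ — (((Int -> Int) -> Bool -> Bool) -> Bool) -> Bool
summary: ordered ✗, linear ✓, affine ✓, relevant ✓, unrestricted ✓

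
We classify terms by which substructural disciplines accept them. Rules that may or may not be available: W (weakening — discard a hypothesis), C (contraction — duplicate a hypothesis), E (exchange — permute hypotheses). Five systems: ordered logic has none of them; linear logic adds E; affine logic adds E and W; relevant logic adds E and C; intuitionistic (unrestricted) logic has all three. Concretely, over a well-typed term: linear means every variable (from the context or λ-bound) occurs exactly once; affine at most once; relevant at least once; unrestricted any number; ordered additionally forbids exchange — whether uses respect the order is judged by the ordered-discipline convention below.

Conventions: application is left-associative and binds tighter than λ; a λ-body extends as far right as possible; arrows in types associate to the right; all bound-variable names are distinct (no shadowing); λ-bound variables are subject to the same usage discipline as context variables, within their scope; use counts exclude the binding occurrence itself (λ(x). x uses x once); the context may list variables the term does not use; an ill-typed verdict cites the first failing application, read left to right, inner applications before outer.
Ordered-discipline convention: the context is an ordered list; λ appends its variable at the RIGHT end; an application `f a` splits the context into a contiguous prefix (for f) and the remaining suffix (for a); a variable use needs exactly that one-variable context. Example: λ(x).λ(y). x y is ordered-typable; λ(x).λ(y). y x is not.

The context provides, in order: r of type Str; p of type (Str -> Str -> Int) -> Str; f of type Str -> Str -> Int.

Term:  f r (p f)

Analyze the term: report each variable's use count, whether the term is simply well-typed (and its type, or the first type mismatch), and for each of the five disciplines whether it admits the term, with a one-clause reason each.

usage: r: 1; p: 1; f: 2
uses in reading order: f, r, p, f
typing: the term checks, with type Int
ordered: ✗ — f ×2 used more than once (contraction)
linear: ✗ — f ×2 used more than once (contraction)
affine: ✗ — f ×2 used more than once (contraction)
relevant: ✓ — r, p, f: all used, weakening unneeded
unrestricted: ✓ — well-typed at Int; no restrictions here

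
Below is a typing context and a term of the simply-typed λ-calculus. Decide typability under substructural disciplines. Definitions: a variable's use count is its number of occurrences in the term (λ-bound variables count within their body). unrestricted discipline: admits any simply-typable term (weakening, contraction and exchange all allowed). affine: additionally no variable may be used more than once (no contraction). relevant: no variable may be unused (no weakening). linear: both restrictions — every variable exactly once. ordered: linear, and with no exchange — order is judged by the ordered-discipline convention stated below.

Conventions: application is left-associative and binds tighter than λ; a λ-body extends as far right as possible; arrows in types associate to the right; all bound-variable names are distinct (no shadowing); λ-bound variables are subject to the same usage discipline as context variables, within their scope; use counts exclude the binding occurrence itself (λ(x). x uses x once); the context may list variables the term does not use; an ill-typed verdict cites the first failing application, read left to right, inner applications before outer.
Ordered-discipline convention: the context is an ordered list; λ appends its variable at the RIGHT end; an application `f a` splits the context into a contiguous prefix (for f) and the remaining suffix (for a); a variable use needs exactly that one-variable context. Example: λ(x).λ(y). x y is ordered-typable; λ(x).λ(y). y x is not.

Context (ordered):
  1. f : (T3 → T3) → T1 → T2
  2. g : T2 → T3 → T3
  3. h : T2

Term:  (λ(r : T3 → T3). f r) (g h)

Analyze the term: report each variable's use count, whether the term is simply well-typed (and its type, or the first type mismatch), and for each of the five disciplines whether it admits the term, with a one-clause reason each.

counts: f: 1×; g: 1×; h: 1×; r (bound): 1×
left-to-right use order: f, r, g, h
typing: the term checks, with type T1 → T2
ordered ✓ (f, g, h, r: once each, no exchange needed)
linear ✓ (f, g, h, r: one use apiece)
affine ✓ (none of f, g, h, r used more than once)
relevant ✓ (at least one use each (f, g, h, r))
unrestricted ✓ (simply typable at T1 → T2; W, C, E all held)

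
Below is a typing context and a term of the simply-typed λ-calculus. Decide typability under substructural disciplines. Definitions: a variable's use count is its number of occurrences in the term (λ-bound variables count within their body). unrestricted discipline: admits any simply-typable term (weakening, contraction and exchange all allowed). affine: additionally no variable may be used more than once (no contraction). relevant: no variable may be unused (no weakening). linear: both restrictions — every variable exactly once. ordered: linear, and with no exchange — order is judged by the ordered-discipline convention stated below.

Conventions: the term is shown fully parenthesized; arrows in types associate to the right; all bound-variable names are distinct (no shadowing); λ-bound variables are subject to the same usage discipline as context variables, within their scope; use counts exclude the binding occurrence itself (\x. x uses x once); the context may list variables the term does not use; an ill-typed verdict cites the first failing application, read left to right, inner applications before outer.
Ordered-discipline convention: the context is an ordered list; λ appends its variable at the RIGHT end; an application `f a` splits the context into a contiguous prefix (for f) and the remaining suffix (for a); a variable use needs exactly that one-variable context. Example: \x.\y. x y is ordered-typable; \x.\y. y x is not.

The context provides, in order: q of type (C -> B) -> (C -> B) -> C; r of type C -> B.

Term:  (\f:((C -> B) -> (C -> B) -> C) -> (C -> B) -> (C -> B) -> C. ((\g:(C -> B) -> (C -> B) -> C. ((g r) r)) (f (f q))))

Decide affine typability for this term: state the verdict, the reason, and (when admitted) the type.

no — r ×2, f ×2 used more than once (contraction)
use counts: q: 1; r: 2; f (λ-bound): 2; g (λ-bound): 1
uses in reading order: g, r, r, f, f, q
typing: ✓ — (((C -> B) -> (C -> B) -> C) -> (C -> B) -> (C -> B) -> C) -> C
per-discipline verdicts: ordered ✗, linear ✗, affine ✗, relevant ✓, unrestricted ✓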